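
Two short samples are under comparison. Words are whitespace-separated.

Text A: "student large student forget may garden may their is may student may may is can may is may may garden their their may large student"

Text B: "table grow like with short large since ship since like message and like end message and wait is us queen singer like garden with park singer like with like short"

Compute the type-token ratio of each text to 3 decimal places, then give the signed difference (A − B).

-0.280

TTR(A) = 8/25 = 0.320
TTR(B) = 18/30 = 0.600
Difference = 0.320 − 0.600 = -0.280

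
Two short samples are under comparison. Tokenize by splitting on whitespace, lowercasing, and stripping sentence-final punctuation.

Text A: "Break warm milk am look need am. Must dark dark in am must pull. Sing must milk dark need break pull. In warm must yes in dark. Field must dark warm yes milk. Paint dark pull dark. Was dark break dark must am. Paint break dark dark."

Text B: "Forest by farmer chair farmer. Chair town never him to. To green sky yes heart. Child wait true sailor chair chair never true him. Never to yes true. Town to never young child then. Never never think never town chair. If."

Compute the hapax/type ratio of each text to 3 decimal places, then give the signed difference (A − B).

-0.283

A: hapax=4, V=15, ratio=0.267
B: hapax=11, V=20, ratio=0.550
Difference = 0.267 − 0.550 = -0.283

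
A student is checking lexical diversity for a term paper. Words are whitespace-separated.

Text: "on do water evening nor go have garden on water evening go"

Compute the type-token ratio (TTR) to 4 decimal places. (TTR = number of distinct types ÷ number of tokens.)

N = 12 tokens, V = 8 types.
TTR = V / N = 8 / 12 = 0.6667

0.6667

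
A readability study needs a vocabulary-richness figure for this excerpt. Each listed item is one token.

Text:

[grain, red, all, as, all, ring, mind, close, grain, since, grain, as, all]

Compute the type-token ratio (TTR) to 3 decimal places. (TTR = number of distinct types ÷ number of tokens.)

0.615

N = 13 tokens, V = 8 types.
TTR = V / N = 8 / 13 = 0.615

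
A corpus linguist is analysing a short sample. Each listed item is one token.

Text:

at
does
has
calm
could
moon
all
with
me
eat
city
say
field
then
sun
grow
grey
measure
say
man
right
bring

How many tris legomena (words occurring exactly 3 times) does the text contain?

Frequencies: say:2, at:1, does:1, has:1, calm:1, could:1, moon:1, all:1, with:1, me:1, eat:1, city:1, field:1, then:1, sun:1, grow:1, grey:1, measure:1, man:1, right:1, … (1 more, each freq 1)
Words with frequency 3: (none)

0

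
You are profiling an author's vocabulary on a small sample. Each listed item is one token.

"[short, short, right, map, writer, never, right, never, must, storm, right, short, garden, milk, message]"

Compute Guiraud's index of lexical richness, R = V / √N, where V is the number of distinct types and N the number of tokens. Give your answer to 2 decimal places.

2.58

N = 15, V = 10.
√N = 3.872983
R = 10 / 3.872983 = 2.58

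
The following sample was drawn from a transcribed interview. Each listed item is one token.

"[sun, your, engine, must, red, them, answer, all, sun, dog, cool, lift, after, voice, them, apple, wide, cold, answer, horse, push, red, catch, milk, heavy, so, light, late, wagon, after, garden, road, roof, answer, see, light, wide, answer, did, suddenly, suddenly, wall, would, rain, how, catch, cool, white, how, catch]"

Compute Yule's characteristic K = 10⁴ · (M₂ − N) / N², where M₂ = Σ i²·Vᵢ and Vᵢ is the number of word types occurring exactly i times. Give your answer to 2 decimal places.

144.00

Frequencies: answer:4, catch:3, sun:2, red:2, them:2, cool:2, after:2, wide:2, light:2, suddenly:2, how:2, your:1, engine:1, must:1, all:1, dog:1, lift:1, voice:1, apple:1, cold:1, … (16 more, each freq 1)
N = 50. Frequency spectrum: V_1=25, V_2=9, V_3=1, V_4=1
M₂ = 1²·25 + 2²·9 + 3²·1 + 4²·1 = 86
K = 10000 × (86 − 50) / 50² = 144.00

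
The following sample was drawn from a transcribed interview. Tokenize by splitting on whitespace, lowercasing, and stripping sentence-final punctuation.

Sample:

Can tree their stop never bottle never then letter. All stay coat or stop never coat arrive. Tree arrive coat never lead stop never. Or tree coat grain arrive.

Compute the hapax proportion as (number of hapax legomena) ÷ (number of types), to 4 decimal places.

Frequencies: never:5, coat:4, tree:3, stop:3, arrive:3, or:2, can:1, their:1, bottle:1, then:1, letter:1, all:1, stay:1, lead:1, grain:1
Hapax count = 9; type count = 15.
Ratio = 9 / 15 = 0.6000

0.6000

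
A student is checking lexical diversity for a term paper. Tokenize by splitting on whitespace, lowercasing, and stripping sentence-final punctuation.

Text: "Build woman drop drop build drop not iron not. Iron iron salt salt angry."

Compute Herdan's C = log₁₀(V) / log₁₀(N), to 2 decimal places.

N = 14, V = 7.
log₁₀(V) = 0.845098, log₁₀(N) = 1.146128
C = 0.845098 / 1.146128 = 0.74

0.74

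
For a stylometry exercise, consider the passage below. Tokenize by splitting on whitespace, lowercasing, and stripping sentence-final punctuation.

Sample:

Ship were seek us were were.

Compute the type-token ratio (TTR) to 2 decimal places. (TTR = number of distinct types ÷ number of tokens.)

N = 6 tokens, V = 4 types.
TTR = V / N = 4 / 6 = 0.67

0.67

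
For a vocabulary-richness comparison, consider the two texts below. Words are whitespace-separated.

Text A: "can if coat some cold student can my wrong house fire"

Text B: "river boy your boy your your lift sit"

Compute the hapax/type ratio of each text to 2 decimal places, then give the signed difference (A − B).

A: hapax=9, V=10, ratio=0.90
B: hapax=3, V=5, ratio=0.60
Difference = 0.90 − 0.60 = 0.30

0.30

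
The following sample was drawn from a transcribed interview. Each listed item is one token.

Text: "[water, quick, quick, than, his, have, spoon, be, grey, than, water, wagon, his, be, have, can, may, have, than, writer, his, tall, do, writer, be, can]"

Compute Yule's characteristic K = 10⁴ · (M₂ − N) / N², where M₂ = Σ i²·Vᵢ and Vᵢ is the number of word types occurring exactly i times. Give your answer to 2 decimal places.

473.37

Frequencies: than:3, his:3, have:3, be:3, water:2, quick:2, can:2, writer:2, spoon:1, grey:1, wagon:1, may:1, tall:1, do:1
N = 26. Frequency spectrum: V_1=6, V_2=4, V_3=4
M₂ = 1²·6 + 2²·4 + 3²·4 = 58
K = 10000 × (58 − 26) / 26² = 473.37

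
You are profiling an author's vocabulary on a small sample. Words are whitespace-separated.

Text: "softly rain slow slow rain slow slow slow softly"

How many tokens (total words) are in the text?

9

Tokens: softly, rain, slow, slow, rain, slow, slow, slow, softly
N = 9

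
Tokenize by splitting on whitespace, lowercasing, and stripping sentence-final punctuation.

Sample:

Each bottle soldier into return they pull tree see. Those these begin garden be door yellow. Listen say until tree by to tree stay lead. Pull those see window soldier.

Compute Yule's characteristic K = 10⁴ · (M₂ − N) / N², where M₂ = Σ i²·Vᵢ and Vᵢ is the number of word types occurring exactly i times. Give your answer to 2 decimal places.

155.56

Frequencies: tree:3, soldier:2, pull:2, see:2, those:2, each:1, bottle:1, into:1, return:1, they:1, these:1, begin:1, garden:1, be:1, door:1, yellow:1, listen:1, say:1, until:1, by:1, … (4 more, each freq 1)
N = 30. Frequency spectrum: V_1=19, V_2=4, V_3=1
M₂ = 1²·19 + 2²·4 + 3²·1 = 44
K = 10000 × (44 − 30) / 30² = 155.56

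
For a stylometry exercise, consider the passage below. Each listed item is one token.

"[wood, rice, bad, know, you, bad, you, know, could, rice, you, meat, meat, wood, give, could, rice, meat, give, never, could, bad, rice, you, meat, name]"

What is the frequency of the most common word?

Frequencies: rice:4, you:4, meat:4, bad:3, could:3, wood:2, know:2, give:2, never:1, name:1
Most common: 'rice' with frequency 4.

4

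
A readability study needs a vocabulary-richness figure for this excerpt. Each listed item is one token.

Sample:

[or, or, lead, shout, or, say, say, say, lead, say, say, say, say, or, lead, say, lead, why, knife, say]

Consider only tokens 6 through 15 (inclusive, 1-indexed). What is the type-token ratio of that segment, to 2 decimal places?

Segment tokens 6–15: say, say, say, lead, say, say, say, say, or, lead
Segment N = 10, segment V = 3.
TTR = 3 / 10 = 0.30

0.30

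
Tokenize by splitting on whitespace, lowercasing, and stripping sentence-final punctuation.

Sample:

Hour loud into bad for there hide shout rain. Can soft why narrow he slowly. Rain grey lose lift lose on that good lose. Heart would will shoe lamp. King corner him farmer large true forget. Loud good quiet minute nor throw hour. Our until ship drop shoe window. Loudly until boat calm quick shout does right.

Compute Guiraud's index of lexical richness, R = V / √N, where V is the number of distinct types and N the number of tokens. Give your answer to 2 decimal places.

N = 57, V = 48.
√N = 7.549834
R = 48 / 7.549834 = 6.36

6.36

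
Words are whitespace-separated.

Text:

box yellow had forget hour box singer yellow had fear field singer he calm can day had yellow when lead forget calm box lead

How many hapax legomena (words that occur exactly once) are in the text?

Frequencies: box:3, yellow:3, had:3, forget:2, singer:2, calm:2, lead:2, hour:1, fear:1, field:1, he:1, can:1, day:1, when:1
Hapax (freq=1): can, day, fear, field, he, hour, when

7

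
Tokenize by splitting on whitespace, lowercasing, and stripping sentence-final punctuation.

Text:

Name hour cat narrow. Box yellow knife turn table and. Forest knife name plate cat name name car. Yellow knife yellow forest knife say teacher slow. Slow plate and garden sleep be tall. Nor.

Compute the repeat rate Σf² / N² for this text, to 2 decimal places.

Frequencies: name:4, knife:4, yellow:3, cat:2, and:2, forest:2, plate:2, slow:2, hour:1, narrow:1, box:1, turn:1, table:1, car:1, say:1, teacher:1, garden:1, sleep:1, be:1, tall:1, … (1 more, each freq 1)
Σf² = 74; N² = 1156
Repeat rate = 74 / 1156 = 0.06

0.06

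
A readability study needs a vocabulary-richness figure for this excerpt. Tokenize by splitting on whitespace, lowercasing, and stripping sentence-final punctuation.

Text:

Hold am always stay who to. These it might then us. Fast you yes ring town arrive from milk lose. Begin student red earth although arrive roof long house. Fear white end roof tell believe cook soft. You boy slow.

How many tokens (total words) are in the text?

Tokens: hold, am, always, stay, who, to, these, it, might, then, us, fast, you, yes, ring, town, arrive, from, milk, lose, begin, student, red, earth, although, arrive, roof, long, house, fear, white, end, roof, tell, believe, cook, soft, you, boy, slow
N = 40

40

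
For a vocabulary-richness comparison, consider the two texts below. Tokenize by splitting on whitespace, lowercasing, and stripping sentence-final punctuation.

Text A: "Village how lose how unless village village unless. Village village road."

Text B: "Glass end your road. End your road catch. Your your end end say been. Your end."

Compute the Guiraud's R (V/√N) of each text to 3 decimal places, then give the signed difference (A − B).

A: V=5, N=11, R=1.508
B: V=7, N=16, R=1.750
Difference = 1.508 − 1.750 = -0.242

-0.242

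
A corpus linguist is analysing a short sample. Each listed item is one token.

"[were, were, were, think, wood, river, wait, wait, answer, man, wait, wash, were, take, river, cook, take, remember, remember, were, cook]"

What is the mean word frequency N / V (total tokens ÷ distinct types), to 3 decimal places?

N = 21 tokens, V = 11 types.
Mean frequency = N / V = 21 / 11 = 1.909

1.909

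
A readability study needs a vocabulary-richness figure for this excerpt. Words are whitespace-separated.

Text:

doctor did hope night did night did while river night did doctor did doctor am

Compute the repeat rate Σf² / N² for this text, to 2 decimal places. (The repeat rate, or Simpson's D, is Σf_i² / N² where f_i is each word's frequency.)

Frequencies: did:5, doctor:3, night:3, hope:1, while:1, river:1, am:1
Σf² = 47; N² = 225
Repeat rate = 47 / 225 = 0.21

0.21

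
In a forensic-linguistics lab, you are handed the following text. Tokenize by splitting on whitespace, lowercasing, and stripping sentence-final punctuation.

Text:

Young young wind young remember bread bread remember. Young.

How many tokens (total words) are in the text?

9

Tokens: young, young, wind, young, remember, bread, bread, remember, young
N = 9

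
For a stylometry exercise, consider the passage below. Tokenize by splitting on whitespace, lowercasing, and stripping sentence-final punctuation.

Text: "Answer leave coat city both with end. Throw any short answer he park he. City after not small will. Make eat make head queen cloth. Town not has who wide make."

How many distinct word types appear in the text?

25

Distinct types: {after, answer, any, both, city, cloth, coat, eat, end, has, he, head, leave, make, not, park, queen, short, small, throw, town, who, wide, will, with}
V = 25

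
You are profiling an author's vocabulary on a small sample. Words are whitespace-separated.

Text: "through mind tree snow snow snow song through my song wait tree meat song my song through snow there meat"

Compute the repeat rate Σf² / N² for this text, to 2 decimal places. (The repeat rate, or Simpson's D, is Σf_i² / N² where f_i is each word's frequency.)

Frequencies: snow:4, song:4, through:3, tree:2, my:2, meat:2, mind:1, wait:1, there:1
Σf² = 56; N² = 400
Repeat rate = 56 / 400 = 0.14

0.14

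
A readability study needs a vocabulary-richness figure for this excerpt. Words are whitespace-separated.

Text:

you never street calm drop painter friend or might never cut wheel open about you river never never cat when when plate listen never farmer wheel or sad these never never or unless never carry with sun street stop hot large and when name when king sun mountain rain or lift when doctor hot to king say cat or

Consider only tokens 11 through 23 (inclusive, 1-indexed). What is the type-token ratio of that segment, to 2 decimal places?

Segment tokens 11–23: cut, wheel, open, about, you, river, never, never, cat, when, when, plate, listen
Segment N = 13, segment V = 11.
TTR = 11 / 13 = 0.85

0.85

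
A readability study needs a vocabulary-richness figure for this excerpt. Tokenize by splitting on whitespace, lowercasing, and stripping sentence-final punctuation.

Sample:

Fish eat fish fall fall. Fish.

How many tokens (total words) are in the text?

Tokens: fish, eat, fish, fall, fall, fish
N = 6

6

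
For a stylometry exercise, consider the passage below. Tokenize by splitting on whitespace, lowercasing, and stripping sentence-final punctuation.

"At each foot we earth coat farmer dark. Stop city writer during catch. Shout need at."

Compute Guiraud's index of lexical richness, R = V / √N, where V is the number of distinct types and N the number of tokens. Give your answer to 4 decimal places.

N = 16, V = 15.
√N = 4.000000
R = 15 / 4.000000 = 3.7500

3.7500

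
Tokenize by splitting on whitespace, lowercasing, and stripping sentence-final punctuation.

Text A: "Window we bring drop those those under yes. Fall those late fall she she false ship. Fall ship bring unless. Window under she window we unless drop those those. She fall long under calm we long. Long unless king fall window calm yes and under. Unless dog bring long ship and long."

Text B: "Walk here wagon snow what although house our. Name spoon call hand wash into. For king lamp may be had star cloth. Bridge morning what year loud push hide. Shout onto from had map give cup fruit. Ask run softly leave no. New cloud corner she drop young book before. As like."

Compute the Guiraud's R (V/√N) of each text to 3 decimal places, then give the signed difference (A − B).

-4.438

A: V=18, N=52, R=2.496
B: V=50, N=52, R=6.934
Difference = 2.496 − 6.934 = -4.438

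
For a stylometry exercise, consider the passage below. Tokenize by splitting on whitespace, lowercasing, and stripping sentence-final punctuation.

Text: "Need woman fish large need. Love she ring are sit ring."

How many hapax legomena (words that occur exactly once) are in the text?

Frequencies: need:2, ring:2, woman:1, fish:1, large:1, love:1, she:1, are:1, sit:1
Hapax (freq=1): are, fish, large, love, she, sit, woman

7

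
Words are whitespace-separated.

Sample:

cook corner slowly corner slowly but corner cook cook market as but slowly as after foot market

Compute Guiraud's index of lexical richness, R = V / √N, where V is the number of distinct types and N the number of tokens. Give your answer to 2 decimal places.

1.94

N = 17, V = 8.
√N = 4.123106
R = 8 / 4.123106 = 1.94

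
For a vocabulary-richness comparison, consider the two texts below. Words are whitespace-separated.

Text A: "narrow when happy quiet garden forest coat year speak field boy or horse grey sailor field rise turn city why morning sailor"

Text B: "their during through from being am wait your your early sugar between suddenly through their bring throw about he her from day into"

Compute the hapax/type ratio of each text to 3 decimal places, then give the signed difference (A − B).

0.111

A: hapax=18, V=20, ratio=0.900
B: hapax=15, V=19, ratio=0.789
Difference = 0.900 − 0.789 = 0.111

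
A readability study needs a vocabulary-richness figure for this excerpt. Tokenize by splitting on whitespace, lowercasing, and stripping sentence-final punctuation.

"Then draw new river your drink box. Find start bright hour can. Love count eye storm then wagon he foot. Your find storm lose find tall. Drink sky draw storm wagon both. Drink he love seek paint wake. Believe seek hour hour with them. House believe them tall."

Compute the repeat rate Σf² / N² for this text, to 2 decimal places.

0.04

Frequencies: drink:3, find:3, hour:3, storm:3, then:2, draw:2, your:2, love:2, wagon:2, he:2, tall:2, seek:2, believe:2, them:2, new:1, river:1, box:1, start:1, bright:1, can:1, … (10 more, each freq 1)
Σf² = 92; N² = 2304
Repeat rate = 92 / 2304 = 0.04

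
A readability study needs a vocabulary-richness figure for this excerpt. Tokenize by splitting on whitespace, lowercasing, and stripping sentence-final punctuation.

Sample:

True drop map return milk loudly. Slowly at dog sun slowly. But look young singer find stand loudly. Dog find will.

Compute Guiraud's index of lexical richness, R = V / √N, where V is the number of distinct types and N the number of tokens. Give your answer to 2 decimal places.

N = 21, V = 17.
√N = 4.582576
R = 17 / 4.582576 = 3.71

3.71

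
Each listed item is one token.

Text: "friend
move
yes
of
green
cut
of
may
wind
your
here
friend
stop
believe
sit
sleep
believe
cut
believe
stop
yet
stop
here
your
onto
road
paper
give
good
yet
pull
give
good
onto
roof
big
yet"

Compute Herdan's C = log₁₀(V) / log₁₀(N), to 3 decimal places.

N = 37, V = 23.
log₁₀(V) = 1.361728, log₁₀(N) = 1.568202
C = 1.361728 / 1.568202 = 0.868

0.868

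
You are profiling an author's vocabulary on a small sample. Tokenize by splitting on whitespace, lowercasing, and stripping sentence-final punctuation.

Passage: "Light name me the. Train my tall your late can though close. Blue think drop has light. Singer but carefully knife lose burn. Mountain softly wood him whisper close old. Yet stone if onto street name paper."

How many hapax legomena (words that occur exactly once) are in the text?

31

Frequencies: light:2, name:2, close:2, me:1, the:1, train:1, my:1, tall:1, your:1, late:1, can:1, though:1, blue:1, think:1, drop:1, has:1, singer:1, but:1, carefully:1, knife:1, … (14 more, each freq 1)
Hapax (freq=1): blue, burn, but, can, carefully, drop, has, him, if, knife, late, lose, me, mountain, my, old, onto, paper, singer, softly, stone, street, tall, the, think, though, train, whisper, wood, yet, your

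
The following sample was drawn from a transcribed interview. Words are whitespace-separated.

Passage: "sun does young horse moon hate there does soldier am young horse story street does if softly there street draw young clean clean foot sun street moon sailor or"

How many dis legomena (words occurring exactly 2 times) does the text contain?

Frequencies: does:3, young:3, street:3, sun:2, horse:2, moon:2, there:2, clean:2, hate:1, soldier:1, am:1, story:1, if:1, softly:1, draw:1, foot:1, sailor:1, or:1
Words with frequency 2: clean, horse, moon, sun, there

5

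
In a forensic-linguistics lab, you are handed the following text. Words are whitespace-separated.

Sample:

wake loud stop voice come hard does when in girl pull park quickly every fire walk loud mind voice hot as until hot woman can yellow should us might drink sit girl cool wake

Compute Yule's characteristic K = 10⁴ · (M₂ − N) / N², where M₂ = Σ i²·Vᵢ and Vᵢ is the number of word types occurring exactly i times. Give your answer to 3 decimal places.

Frequencies: wake:2, loud:2, voice:2, girl:2, hot:2, stop:1, come:1, hard:1, does:1, when:1, in:1, pull:1, park:1, quickly:1, every:1, fire:1, walk:1, mind:1, as:1, until:1, … (9 more, each freq 1)
N = 34. Frequency spectrum: V_1=24, V_2=5
M₂ = 1²·24 + 2²·5 = 44
K = 10000 × (44 − 34) / 34² = 86.505

86.505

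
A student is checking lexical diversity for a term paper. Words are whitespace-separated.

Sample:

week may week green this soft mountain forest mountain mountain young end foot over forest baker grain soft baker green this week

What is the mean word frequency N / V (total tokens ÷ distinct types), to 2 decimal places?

1.69

N = 22 tokens, V = 13 types.
Mean frequency = N / V = 22 / 13 = 1.69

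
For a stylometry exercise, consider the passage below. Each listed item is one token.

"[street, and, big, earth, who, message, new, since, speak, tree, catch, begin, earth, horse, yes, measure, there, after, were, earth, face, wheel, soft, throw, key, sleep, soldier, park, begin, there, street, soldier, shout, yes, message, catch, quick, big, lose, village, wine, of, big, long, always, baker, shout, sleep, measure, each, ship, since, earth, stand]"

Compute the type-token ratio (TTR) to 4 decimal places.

0.7037

N = 54 tokens, V = 38 types.
TTR = V / N = 38 / 54 = 0.7037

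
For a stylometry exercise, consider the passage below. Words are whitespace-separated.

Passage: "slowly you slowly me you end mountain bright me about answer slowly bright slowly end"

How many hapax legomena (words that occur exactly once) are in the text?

Frequencies: slowly:4, you:2, me:2, end:2, bright:2, mountain:1, about:1, answer:1
Hapax (freq=1): about, answer, mountain

3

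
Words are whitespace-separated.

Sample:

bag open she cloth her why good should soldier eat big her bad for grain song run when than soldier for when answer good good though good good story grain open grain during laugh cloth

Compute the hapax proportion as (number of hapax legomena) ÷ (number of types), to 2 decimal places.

0.65

Frequencies: good:5, grain:3, open:2, cloth:2, her:2, soldier:2, for:2, when:2, bag:1, she:1, why:1, should:1, eat:1, big:1, bad:1, song:1, run:1, than:1, answer:1, though:1, … (3 more, each freq 1)
Hapax count = 15; type count = 23.
Ratio = 15 / 23 = 0.65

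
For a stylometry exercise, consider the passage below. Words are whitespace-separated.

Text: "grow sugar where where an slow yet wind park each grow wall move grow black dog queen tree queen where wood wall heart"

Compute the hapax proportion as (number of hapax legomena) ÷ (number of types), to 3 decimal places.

0.765

Frequencies: grow:3, where:3, wall:2, queen:2, sugar:1, an:1, slow:1, yet:1, wind:1, park:1, each:1, move:1, black:1, dog:1, tree:1, wood:1, heart:1
Hapax count = 13; type count = 17.
Ratio = 13 / 17 = 0.765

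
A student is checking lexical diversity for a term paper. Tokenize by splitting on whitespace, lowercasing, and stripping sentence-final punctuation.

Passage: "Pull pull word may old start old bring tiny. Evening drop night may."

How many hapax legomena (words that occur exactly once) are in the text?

Frequencies: pull:2, may:2, old:2, word:1, start:1, bring:1, tiny:1, evening:1, drop:1, night:1
Hapax (freq=1): bring, drop, evening, night, start, tiny, word

7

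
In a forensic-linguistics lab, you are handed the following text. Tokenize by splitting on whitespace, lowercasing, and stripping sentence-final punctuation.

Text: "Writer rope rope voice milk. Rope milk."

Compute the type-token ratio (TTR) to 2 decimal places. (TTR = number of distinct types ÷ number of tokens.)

N = 7 tokens, V = 4 types.
TTR = V / N = 4 / 7 = 0.57

0.57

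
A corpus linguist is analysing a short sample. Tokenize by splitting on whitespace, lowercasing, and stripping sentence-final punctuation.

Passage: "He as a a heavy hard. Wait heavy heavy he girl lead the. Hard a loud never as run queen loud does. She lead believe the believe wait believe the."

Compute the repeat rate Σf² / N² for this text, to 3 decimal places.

Frequencies: a:3, heavy:3, the:3, believe:3, he:2, as:2, hard:2, wait:2, lead:2, loud:2, girl:1, never:1, run:1, queen:1, does:1, she:1
Σf² = 66; N² = 900
Repeat rate = 66 / 900 = 0.073

0.073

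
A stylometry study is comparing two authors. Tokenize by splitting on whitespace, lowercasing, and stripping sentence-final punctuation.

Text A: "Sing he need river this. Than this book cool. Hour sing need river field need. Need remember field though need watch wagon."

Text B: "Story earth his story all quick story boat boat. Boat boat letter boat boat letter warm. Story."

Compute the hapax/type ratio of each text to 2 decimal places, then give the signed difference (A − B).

A: hapax=9, V=14, ratio=0.64
B: hapax=5, V=8, ratio=0.63
Difference = 0.64 − 0.63 = 0.01

0.01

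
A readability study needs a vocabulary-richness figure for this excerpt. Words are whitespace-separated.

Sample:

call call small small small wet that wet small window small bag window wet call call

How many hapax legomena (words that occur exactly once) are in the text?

2

Frequencies: small:5, call:4, wet:3, window:2, that:1, bag:1
Hapax (freq=1): bag, that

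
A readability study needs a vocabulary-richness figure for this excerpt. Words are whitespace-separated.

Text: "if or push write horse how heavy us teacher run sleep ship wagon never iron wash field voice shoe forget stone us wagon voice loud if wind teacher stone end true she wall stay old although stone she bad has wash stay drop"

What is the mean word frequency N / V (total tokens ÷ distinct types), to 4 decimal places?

N = 43 tokens, V = 33 types.
Mean frequency = N / V = 43 / 33 = 1.3030

1.3030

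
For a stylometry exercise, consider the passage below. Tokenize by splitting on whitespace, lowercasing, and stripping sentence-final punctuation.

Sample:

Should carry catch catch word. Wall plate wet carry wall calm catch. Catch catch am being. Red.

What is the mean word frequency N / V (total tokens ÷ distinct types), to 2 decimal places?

N = 17 tokens, V = 11 types.
Mean frequency = N / V = 17 / 11 = 1.55

1.55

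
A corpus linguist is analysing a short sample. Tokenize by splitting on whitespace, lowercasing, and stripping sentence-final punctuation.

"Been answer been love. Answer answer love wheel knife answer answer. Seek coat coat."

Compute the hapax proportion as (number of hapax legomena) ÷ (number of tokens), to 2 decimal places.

Frequencies: answer:5, been:2, love:2, coat:2, wheel:1, knife:1, seek:1
Hapax count = 3; token count = 14.
Ratio = 3 / 14 = 0.21

0.21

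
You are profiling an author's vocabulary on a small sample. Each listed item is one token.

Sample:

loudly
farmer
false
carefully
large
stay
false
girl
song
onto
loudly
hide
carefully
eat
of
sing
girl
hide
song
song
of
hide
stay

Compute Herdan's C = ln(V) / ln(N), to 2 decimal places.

N = 23, V = 13.
ln(V) = 2.564949, ln(N) = 3.135494
C = 2.564949 / 3.135494 = 0.82

0.82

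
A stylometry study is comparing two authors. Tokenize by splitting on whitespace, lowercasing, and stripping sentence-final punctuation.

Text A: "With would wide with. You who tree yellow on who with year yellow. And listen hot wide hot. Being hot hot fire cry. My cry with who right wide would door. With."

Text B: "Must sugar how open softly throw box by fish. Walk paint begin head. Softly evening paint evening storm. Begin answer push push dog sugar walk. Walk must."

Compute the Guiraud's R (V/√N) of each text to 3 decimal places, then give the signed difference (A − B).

A: V=18, N=32, R=3.182
B: V=18, N=27, R=3.464
Difference = 3.182 − 3.464 = -0.282

-0.282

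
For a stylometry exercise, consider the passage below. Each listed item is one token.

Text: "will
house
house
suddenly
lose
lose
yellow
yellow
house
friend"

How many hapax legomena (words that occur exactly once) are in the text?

Frequencies: house:3, lose:2, yellow:2, will:1, suddenly:1, friend:1
Hapax (freq=1): friend, suddenly, will

3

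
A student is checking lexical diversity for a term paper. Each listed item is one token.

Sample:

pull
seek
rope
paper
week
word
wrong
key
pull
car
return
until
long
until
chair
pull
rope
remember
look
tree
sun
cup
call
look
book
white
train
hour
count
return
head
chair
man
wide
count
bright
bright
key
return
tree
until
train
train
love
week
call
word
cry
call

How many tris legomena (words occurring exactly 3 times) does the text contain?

5

Frequencies: pull:3, return:3, until:3, call:3, train:3, rope:2, week:2, word:2, key:2, chair:2, look:2, tree:2, count:2, bright:2, seek:1, paper:1, wrong:1, car:1, long:1, remember:1, … (10 more, each freq 1)
Words with frequency 3: call, pull, return, train, until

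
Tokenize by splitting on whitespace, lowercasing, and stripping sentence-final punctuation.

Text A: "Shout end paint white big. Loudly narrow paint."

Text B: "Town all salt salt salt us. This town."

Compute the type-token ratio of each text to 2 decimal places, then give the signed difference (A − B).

0.25

TTR(A) = 7/8 = 0.88
TTR(B) = 5/8 = 0.63
Difference = 0.88 − 0.63 = 0.25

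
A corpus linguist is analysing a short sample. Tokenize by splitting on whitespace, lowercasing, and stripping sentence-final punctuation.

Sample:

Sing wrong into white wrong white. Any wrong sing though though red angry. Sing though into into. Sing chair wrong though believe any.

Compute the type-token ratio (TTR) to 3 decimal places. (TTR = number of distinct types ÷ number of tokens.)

N = 23 tokens, V = 10 types.
TTR = V / N = 10 / 23 = 0.435

0.435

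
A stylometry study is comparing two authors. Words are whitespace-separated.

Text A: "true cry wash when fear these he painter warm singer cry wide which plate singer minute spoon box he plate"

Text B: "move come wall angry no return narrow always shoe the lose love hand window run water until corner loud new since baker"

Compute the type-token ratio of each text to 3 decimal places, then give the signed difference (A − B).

-0.200

TTR(A) = 16/20 = 0.800
TTR(B) = 22/22 = 1.000
Difference = 0.800 − 1.000 = -0.200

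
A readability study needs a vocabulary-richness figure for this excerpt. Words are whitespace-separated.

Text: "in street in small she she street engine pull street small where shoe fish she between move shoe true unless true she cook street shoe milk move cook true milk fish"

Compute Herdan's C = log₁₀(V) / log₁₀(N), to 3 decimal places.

N = 31, V = 15.
log₁₀(V) = 1.176091, log₁₀(N) = 1.491362
C = 1.176091 / 1.491362 = 0.789

0.789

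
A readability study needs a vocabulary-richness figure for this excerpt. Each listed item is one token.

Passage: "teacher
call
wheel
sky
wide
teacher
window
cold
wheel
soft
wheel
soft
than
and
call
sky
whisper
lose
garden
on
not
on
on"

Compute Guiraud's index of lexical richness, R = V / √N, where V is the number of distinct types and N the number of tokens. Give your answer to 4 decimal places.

3.1277

N = 23, V = 15.
√N = 4.795832
R = 15 / 4.795832 = 3.1277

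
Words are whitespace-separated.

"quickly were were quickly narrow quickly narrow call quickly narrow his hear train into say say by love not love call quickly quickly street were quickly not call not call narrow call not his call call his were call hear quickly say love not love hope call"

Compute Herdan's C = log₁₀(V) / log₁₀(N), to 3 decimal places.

0.685

N = 47, V = 14.
log₁₀(V) = 1.146128, log₁₀(N) = 1.672098
C = 1.146128 / 1.672098 = 0.685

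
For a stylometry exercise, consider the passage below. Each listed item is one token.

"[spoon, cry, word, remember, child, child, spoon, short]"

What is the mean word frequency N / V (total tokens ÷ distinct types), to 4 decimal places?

N = 8 tokens, V = 6 types.
Mean frequency = N / V = 8 / 6 = 1.3333

1.3333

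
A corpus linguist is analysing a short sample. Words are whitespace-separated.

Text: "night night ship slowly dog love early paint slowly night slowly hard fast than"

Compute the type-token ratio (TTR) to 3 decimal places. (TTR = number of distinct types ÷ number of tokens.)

0.714

N = 14 tokens, V = 10 types.
TTR = V / N = 10 / 14 = 0.714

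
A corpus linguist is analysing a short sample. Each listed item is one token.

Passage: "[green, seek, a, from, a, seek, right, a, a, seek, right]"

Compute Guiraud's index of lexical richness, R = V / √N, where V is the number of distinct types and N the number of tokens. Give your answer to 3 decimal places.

N = 11, V = 5.
√N = 3.316625
R = 5 / 3.316625 = 1.508

1.508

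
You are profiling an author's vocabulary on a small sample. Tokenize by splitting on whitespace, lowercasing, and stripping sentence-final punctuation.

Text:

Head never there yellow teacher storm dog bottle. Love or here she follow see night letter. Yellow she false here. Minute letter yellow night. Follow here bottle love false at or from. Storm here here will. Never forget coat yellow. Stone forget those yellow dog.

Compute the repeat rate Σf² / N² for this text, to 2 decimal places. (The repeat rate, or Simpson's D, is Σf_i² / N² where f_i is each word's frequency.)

0.05

Frequencies: yellow:5, here:5, never:2, storm:2, dog:2, bottle:2, love:2, or:2, she:2, follow:2, night:2, letter:2, false:2, forget:2, head:1, there:1, teacher:1, see:1, minute:1, at:1, … (5 more, each freq 1)
Σf² = 109; N² = 2025
Repeat rate = 109 / 2025 = 0.05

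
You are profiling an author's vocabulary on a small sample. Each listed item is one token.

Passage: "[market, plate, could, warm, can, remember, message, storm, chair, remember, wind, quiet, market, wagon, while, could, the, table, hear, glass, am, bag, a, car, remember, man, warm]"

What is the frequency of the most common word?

3

Frequencies: remember:3, market:2, could:2, warm:2, plate:1, can:1, message:1, storm:1, chair:1, wind:1, quiet:1, wagon:1, while:1, the:1, table:1, hear:1, glass:1, am:1, bag:1, a:1, … (2 more, each freq 1)
Most common: 'remember' with frequency 3.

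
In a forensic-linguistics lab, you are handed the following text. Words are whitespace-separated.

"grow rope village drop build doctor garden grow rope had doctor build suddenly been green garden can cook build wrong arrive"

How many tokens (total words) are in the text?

Tokens: grow, rope, village, drop, build, doctor, garden, grow, rope, had, doctor, build, suddenly, been, green, garden, can, cook, build, wrong, arrive
N = 21

21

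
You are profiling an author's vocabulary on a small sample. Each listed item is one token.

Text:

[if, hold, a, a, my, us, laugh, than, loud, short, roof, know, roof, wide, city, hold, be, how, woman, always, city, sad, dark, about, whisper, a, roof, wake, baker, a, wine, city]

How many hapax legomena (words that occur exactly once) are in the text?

20

Frequencies: a:4, roof:3, city:3, hold:2, if:1, my:1, us:1, laugh:1, than:1, loud:1, short:1, know:1, wide:1, be:1, how:1, woman:1, always:1, sad:1, dark:1, about:1, … (4 more, each freq 1)
Hapax (freq=1): about, always, baker, be, dark, how, if, know, laugh, loud, my, sad, short, than, us, wake, whisper, wide, wine, woman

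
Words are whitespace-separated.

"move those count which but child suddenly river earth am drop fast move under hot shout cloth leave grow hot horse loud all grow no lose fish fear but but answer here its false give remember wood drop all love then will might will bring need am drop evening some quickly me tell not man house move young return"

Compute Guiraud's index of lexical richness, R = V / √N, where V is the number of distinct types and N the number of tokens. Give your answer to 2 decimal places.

N = 59, V = 48.
√N = 7.681146
R = 48 / 7.681146 = 6.25

6.25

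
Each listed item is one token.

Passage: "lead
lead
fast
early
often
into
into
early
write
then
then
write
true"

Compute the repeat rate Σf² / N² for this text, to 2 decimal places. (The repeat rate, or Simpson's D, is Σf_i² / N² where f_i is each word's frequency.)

0.14

Frequencies: lead:2, early:2, into:2, write:2, then:2, fast:1, often:1, true:1
Σf² = 23; N² = 169
Repeat rate = 23 / 169 = 0.14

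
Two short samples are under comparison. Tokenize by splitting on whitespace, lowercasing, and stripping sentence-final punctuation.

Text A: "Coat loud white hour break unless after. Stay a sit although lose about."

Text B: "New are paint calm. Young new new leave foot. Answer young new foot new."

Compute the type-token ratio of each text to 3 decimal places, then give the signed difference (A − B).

TTR(A) = 13/13 = 1.000
TTR(B) = 8/14 = 0.571
Difference = 1.000 − 0.571 = 0.429

0.429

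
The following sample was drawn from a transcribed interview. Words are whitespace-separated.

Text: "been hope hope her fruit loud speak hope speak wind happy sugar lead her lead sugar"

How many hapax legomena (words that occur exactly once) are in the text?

5

Frequencies: hope:3, her:2, speak:2, sugar:2, lead:2, been:1, fruit:1, loud:1, wind:1, happy:1
Hapax (freq=1): been, fruit, happy, loud, wind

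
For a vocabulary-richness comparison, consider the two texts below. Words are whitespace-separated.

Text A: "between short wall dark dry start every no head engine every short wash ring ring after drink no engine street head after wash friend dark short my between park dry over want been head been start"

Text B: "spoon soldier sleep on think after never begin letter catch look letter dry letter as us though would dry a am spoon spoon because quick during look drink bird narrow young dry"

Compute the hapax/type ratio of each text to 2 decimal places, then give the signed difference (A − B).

A: hapax=8, V=21, ratio=0.38
B: hapax=21, V=25, ratio=0.84
Difference = 0.38 − 0.84 = -0.46

-0.46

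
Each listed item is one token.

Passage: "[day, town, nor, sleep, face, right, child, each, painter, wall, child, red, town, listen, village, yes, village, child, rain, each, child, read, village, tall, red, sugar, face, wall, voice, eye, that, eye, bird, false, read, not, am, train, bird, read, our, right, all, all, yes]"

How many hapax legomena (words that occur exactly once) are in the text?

Frequencies: child:4, village:3, read:3, town:2, face:2, right:2, each:2, wall:2, red:2, yes:2, eye:2, bird:2, all:2, day:1, nor:1, sleep:1, painter:1, listen:1, rain:1, tall:1, … (8 more, each freq 1)
Hapax (freq=1): am, day, false, listen, nor, not, our, painter, rain, sleep, sugar, tall, that, train, voice

15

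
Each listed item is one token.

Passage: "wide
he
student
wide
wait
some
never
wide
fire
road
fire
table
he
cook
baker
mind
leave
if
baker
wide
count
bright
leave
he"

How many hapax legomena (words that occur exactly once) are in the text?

11

Frequencies: wide:4, he:3, fire:2, baker:2, leave:2, student:1, wait:1, some:1, never:1, road:1, table:1, cook:1, mind:1, if:1, count:1, bright:1
Hapax (freq=1): bright, cook, count, if, mind, never, road, some, student, table, wait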